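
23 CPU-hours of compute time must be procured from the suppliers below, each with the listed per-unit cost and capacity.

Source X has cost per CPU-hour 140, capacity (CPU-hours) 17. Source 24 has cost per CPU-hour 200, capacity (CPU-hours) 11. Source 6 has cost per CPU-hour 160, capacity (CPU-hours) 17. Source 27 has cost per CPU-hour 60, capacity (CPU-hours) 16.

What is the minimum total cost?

1940

Cheapest first:
Source 27 at 60: take all 16 CPU-hours — 7 still needed.
Take 7 from Source X at 140 to finish.
Source 6, Source 24: unused.
Cost = 16×60 + 7×140 = 1940.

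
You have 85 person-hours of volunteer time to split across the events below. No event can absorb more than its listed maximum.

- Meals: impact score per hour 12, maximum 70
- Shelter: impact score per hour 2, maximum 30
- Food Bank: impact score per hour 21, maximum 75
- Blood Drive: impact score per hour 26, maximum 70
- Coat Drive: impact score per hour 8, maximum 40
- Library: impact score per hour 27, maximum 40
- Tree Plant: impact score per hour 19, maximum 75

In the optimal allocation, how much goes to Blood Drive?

Highest impact score per hour first: Library 27 > Blood Drive 26 > Food Bank 21 > Tree Plant 19 > Meals 12 > Coat Drive 8 > Shelter 2.
Library: +40 to 40 (cap) ; 45 left.
Blood Drive has room for 70 but only 45 remain, so it gets 45.

45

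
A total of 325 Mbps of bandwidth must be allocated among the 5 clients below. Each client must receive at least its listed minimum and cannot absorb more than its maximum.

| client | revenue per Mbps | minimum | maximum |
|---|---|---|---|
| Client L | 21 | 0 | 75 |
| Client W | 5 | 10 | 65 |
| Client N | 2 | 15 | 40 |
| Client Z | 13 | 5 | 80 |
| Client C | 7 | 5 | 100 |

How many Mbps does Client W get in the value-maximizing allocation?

Meeting every minimum uses 0+10+15+5+5 = 35 Mbps, leaving 290.
Highest revenue per Mbps first: Client L 21 > Client Z 13 > Client C 7 > Client W 5 > Client N 2.
Client L: +75 to 75 (cap) — 215 left.
Give Client Z 75 more to hit its cap of 80 — 140 left.
Give Client C 95 more to hit its cap of 100 — 45 left.
Only 45 left; Client W takes them to reach 55.

55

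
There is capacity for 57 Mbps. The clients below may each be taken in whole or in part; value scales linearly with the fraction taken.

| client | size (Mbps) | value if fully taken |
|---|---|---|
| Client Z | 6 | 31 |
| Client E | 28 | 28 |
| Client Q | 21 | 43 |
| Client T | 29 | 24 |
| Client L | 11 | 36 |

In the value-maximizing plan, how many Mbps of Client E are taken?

Rank by value-to-size ratio: Client Z 31/6≈5.17, Client L 36/11≈3.27, Client Q 43/21≈2.05, Client E 28/28≈1, Client T 24/29≈0.828.
Client Z: take in full, 6 Mbps for value 31 — 51 left.
Client L: take in full, 11 Mbps for value 36 — 40 left.
Client Q: take in full, 21 Mbps for value 43 — 19 left.
Only 19 Mbps remain; take 19/28 of Client E for value 28×19/28 = 19.

19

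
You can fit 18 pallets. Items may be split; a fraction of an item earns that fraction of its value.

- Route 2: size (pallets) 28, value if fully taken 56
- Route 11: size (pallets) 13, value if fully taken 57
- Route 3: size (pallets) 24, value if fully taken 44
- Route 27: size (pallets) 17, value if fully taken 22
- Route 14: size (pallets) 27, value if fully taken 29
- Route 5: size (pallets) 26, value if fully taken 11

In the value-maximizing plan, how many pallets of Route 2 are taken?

Rank by value-to-size ratio: Route 11 57/13≈4.38, Route 2 56/28≈2, Route 3 44/24≈1.83, Route 27 22/17≈1.29, Route 14 29/27≈1.07, Route 5 11/26≈0.423.
Take all of Route 11 (13 pallets, value 57) ; 5 pallets left.
Fill the last 5 pallets with part of Route 2: 5/28 of it earns 10.

5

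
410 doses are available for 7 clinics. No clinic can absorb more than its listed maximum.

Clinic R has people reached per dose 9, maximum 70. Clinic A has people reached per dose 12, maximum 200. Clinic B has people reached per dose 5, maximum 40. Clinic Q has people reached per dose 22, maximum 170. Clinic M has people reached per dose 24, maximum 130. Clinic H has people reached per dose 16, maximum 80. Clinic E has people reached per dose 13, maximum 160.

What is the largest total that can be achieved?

Highest people reached per dose first: Clinic M 24 > Clinic Q 22 > Clinic H 16 > Clinic E 13 > Clinic A 12 > Clinic R 9 > Clinic B 5.
Clinic M takes 130 to reach its cap of 130 ; 280 left.
Clinic Q: +170 to 170 (cap) ; 110 left.
Give Clinic H 80 to hit its cap of 80 ; 30 left.
Clinic E has room for 160 but only 30 remain, so it gets 30.
Total = 22×170 + 24×130 + 16×80 + 13×30 = 8530.

8530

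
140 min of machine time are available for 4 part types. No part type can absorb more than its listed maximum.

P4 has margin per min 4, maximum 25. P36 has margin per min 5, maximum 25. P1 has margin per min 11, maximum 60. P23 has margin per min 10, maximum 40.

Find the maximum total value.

1245

Rank by margin per min: P1 11 > P23 10 > P36 5 > P4 4.
Give P1 60 to hit its cap of 60 ; 80 left.
P23: +40 to 40 (cap) ; 40 left.
P36: +25 to 25 (cap) ; 15 left.
P4: +15 (room for 25) → 15. Pool exhausted.
Total = 4×15 + 5×25 + 11×60 + 10×40 = 1245.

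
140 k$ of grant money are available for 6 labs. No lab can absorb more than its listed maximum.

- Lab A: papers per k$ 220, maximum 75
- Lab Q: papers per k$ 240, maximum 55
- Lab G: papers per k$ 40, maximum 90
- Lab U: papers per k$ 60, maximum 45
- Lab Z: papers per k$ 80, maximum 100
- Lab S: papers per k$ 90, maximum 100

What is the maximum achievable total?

30600

Highest papers per k$ first: Lab Q 240 > Lab A 220 > Lab S 90 > Lab Z 80 > Lab U 60 > Lab G 40.
Lab Q takes 55 to reach its cap of 55 — 85 left.
Give Lab A 75 to hit its cap of 75 — 10 left.
Lab S has room for 100 but only 10 remain, so it gets 10.
Total = 220×75 + 240×55 + 90×10 = 30600.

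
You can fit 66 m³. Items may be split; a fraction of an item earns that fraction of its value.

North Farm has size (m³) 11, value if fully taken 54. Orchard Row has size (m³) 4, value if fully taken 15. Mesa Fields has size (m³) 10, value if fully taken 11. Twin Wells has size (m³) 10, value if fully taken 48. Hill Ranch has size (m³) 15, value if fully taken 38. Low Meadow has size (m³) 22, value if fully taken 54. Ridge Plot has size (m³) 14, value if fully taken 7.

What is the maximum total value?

Sort by value density: North Farm 54/11≈4.91, Twin Wells 48/10≈4.8, Orchard Row 15/4≈3.75, Hill Ranch 38/15≈2.53, Low Meadow 54/22≈2.45, Mesa Fields 11/10≈1.1, Ridge Plot 7/14≈0.5.
All 11 m³ of North Farm fit (value 54) — 55 remain.
Twin Wells: take in full, 10 m³ for value 48 — 45 left.
All 4 m³ of Orchard Row fit (value 15) — 41 remain.
Take all of Hill Ranch (15 m³, value 38) — 26 m³ left.
Take all of Low Meadow (22 m³, value 54) — 4 m³ left.
Only 4 m³ remain; take 4/10 of Mesa Fields for value 11×4/10 = 4.4.
Total value = 213.4.

213.4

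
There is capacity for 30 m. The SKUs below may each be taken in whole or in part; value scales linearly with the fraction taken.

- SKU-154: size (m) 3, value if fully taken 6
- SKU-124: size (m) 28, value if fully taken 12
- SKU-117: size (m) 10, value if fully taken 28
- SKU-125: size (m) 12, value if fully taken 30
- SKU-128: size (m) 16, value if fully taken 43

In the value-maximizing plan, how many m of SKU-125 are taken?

Best value per unit of size first: SKU-117 28/10≈2.8, SKU-128 43/16≈2.69, SKU-125 30/12≈2.5, SKU-154 6/3≈2, SKU-124 12/28≈0.429.
SKU-117: take in full, 10 m for value 28 ; 20 left.
All 16 m of SKU-128 fit (value 43) ; 4 remain.
Only 4 m remain; take 4/12 of SKU-125 for value 30×4/12 = 10.

4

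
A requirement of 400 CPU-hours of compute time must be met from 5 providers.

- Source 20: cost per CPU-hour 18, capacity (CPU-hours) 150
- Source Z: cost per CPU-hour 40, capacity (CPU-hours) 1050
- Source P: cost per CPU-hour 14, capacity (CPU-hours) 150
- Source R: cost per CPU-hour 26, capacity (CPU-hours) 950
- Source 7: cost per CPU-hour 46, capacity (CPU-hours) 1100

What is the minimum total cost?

7400

Use providers in increasing cost order.
Source P at 14: take all 150 CPU-hours ; 250 still needed.
Source 20 (18): use full 150 ; 100 CPU-hours to go.
Take 100 from Source R at 26 to finish.
Source Z, Source 7: unused.
Cost = 150×14 + 150×18 + 100×26 = 7400.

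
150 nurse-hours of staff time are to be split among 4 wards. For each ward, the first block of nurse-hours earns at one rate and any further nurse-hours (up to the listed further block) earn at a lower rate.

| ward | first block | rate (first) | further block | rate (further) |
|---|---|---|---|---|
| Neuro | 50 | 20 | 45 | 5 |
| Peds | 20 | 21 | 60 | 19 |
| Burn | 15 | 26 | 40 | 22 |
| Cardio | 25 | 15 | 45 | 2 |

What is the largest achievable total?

Rank every tier by rate: Burn/T1 26 > Burn/T2 22 > Peds/T1 21 > Neuro/T1 20 > Peds/T2 19 > Cardio/T1 15 > Neuro/T2 5 > Cardio/T2 2.
Fill Burn T1 block (15 at 26) → 135 left.
Burn/T2 (22): +40 → 95 left.
Fill Peds T1 block (20 at 21) → 75 left.
Neuro T1 at 20: fill all 50 → 25 left.
Peds T2 at 19: only 25 left, fill 25.
Total = 26×15 + 22×40 + 21×20 + 20×50 + 19×25 = 3165.

3165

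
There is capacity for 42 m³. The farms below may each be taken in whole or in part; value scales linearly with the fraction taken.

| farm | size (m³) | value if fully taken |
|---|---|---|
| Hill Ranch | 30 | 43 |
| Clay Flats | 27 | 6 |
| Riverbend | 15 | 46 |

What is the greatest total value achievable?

84.7

Best value per unit of size first: Riverbend 46/15≈3.07, Hill Ranch 43/30≈1.43, Clay Flats 6/27≈0.222.
Take all of Riverbend (15 m³, value 46) — 27 m³ left.
Only 27 m³ remain; take 27/30 of Hill Ranch for value 43×27/30 = 38.7.
Total value = 84.7.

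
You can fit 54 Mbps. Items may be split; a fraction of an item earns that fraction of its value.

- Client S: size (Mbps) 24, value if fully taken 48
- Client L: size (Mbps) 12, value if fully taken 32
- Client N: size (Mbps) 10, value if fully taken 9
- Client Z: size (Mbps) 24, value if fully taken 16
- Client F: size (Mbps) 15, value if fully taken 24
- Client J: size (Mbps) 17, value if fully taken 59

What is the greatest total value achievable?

140.6

Best value per unit of size first: Client J 59/17≈3.47, Client L 32/12≈2.67, Client S 48/24≈2, Client F 24/15≈1.6, Client N 9/10≈0.9, Client Z 16/24≈0.667.
Client J: take in full, 17 Mbps for value 59 — 37 left.
Client L: take in full, 12 Mbps for value 32 — 25 left.
Client S: take in full, 24 Mbps for value 48 — 1 left.
Fill the last 1 Mbps with part of Client F: 1/15 of it earns 1.6.
Total value = 140.6.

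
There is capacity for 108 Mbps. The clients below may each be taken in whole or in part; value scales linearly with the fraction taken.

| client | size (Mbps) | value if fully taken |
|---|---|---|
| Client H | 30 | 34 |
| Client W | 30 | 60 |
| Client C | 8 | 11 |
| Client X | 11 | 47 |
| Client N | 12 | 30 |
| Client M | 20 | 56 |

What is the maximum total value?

Sort by value density: Client X 47/11≈4.27, Client M 56/20≈2.8, Client N 30/12≈2.5, Client W 60/30≈2, Client C 11/8≈1.38, Client H 34/30≈1.13.
Client X: take in full, 11 Mbps for value 47 — 97 left.
Client M: take in full, 20 Mbps for value 56 — 77 left.
Client N: take in full, 12 Mbps for value 30 — 65 left.
All 30 Mbps of Client W fit (value 60) — 35 remain.
Take all of Client C (8 Mbps, value 11) — 27 Mbps left.
Only 27 Mbps remain; take 27/30 of Client H for value 34×27/30 = 30.6.
Total value = 234.6.

234.6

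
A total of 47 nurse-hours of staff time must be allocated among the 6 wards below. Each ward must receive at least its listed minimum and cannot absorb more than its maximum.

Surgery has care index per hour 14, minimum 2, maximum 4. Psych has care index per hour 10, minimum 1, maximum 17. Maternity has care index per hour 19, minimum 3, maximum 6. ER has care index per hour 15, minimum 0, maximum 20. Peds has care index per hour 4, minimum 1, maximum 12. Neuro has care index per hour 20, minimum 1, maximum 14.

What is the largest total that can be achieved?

Meeting every minimum uses 2+1+3+0+1+1 = 8 nurse-hours, leaving 39.
Order the wards by care index per hour: Neuro 20 > Maternity 19 > ER 15 > Surgery 14 > Psych 10 > Peds 4.
Neuro takes 13 more to reach its cap of 14 → 26 left.
Give Maternity 3 more to hit its cap of 6 → 23 left.
Give ER 20 more to hit its cap of 20 → 3 left.
Surgery takes 2 more to reach its cap of 4 → 1 left.
Psych has room for 16 more but only 1 remain, so it gets 2.
Total = 14×4 + 10×2 + 19×6 + 15×20 + 4×1 + 20×14 = 774.

774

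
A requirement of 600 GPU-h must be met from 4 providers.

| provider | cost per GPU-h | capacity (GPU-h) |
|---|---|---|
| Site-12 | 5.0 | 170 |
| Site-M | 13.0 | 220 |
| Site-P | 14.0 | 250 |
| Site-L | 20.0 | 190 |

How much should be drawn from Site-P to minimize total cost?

210

Fill from the cheapest provider first.
Take 170 from Site-12 at 5.0 — need 430 more.
Site-M (13.0): use full 220 — 210 GPU-h to go.
Site-P (14.0): take the remaining 210 — done.
Site-L: unused.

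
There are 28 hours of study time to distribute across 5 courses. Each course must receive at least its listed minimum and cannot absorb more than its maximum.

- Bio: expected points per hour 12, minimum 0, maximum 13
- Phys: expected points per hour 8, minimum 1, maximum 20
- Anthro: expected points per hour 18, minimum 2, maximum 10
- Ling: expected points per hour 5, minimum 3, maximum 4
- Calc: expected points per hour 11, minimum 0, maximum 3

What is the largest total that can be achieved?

Meeting every minimum uses 0+1+2+3+0 = 6 hours, leaving 22.
Highest expected points per hour first: Anthro 18 > Bio 12 > Calc 11 > Phys 8 > Ling 5.
Anthro takes 8 more to reach its cap of 10 — 14 left.
Bio: +13 to 13 (cap) — 1 left.
Only 1 left; Calc takes them to reach 1.
Total = 12×13 + 8×1 + 18×10 + 5×3 + 11×1 = 370.

370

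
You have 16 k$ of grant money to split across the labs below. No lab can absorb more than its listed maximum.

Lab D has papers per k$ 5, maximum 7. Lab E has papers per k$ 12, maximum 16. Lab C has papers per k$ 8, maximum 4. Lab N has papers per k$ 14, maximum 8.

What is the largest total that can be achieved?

Highest papers per k$ first: Lab N 14 > Lab E 12 > Lab C 8 > Lab D 5.
Lab N: +8 to 8 (cap) — 8 left.
Lab E: +8 (room for 16) → 8. Pool exhausted.
Total = 12×8 + 14×8 = 208.

208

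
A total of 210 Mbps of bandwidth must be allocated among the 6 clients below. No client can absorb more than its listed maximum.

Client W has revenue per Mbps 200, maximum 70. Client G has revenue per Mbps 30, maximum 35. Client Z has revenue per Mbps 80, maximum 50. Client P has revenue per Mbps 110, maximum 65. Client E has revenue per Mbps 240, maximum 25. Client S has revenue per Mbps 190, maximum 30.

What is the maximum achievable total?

34450

Rank by revenue per Mbps: Client E 240 > Client W 200 > Client S 190 > Client P 110 > Client Z 80 > Client G 30.
Client E takes 25 to reach its cap of 25 → 185 left.
Give Client W 70 to hit its cap of 70 → 115 left.
Client S: +30 to 30 (cap) → 85 left.
Client P takes 65 to reach its cap of 65 → 20 left.
Client Z has room for 50 but only 20 remain, so it gets 20.
Total = 200×70 + 80×20 + 110×65 + 240×25 + 190×30 = 34450.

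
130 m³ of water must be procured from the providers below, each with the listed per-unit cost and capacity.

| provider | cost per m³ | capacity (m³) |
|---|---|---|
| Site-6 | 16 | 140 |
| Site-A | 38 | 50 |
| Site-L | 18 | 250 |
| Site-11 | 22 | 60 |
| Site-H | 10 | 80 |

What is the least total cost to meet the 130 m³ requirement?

1600

Use providers in increasing cost order.
Take 80 from Site-H at 10 ; need 50 more.
Take 50 from Site-6 at 16 to finish.
Site-L, Site-11, Site-A: unused.
Cost = 80×10 + 50×16 = 1600.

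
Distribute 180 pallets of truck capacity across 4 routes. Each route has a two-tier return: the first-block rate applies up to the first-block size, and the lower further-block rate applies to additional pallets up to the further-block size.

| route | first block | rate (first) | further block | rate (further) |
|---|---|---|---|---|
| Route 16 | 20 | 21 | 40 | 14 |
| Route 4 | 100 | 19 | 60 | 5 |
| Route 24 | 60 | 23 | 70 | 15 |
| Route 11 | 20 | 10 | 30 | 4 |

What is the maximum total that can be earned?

Treat each block as its own option and order by rate: Route 24/tier1 23 > Route 16/tier1 21 > Route 4/tier1 19 > Route 24/tier2 15 > Route 16/tier2 14 > Route 11/tier1 10 > Route 4/tier2 5 > Route 11/tier2 4.
Route 24 tier1 at 23: fill all 60 → 120 left.
Route 16/tier1 (21): +20 → 100 left.
Fill Route 4 tier1 block (100 at 19) → 0 left.
Total = 23×60 + 21×20 + 19×100 = 3700.

3700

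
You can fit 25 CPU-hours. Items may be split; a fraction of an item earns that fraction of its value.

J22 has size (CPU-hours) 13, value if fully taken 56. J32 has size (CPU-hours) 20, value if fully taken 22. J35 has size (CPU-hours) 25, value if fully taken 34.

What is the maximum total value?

72.32

Best value per unit of size first: J22 56/13≈4.31, J35 34/25≈1.36, J32 22/20≈1.1.
J22: take in full, 13 CPU-hours for value 56 → 12 left.
Fill the last 12 CPU-hours with part of J35: 12/25 of it earns 16.32.
Total value = 72.32.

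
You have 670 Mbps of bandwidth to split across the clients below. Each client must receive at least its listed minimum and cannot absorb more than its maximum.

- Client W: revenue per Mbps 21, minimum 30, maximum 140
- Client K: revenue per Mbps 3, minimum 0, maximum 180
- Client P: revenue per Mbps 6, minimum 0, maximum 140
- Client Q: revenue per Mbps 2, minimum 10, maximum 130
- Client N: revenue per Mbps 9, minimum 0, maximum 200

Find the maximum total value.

6140

Meeting every minimum uses 30+0+0+10+0 = 40 Mbps, leaving 630.
Rank by revenue per Mbps: Client W 21 > Client N 9 > Client P 6 > Client K 3 > Client Q 2.
Give Client W 110 more to hit its cap of 140 ; 520 left.
Give Client N 200 more to hit its cap of 200 ; 320 left.
Client P takes 140 more to reach its cap of 140 ; 180 left.
Client K: +180 to 180 (cap) ; 0 left.
Total = 21×140 + 3×180 + 6×140 + 2×10 + 9×200 = 6140.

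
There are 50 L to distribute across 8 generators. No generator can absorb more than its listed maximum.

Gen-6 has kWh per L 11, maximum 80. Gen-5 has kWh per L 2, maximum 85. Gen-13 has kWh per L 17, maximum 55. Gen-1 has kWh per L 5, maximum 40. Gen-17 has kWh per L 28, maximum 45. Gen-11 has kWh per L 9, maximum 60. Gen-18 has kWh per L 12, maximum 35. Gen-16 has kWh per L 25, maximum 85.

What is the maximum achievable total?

Order the generators by kWh per L: Gen-17 28 > Gen-16 25 > Gen-13 17 > Gen-18 12 > Gen-6 11 > Gen-11 9 > Gen-1 5 > Gen-5 2.
Gen-17 takes 45 to reach its cap of 45 → 5 left.
Gen-16: +5 (room for 85) → 5. Pool exhausted.
Total = 28×45 + 25×5 = 1385.

1385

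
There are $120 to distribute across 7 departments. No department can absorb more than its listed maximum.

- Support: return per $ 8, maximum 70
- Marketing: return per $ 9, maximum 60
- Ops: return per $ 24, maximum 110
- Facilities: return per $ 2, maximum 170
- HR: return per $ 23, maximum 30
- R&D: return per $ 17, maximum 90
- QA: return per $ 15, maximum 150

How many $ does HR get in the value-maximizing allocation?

Highest return per $ first: Ops 24 > HR 23 > R&D 17 > QA 15 > Marketing 9 > Support 8 > Facilities 2.
Give Ops 110 to hit its cap of 110 → 10 left.
HR: +10 (room for 30) → 10. Pool exhausted.

10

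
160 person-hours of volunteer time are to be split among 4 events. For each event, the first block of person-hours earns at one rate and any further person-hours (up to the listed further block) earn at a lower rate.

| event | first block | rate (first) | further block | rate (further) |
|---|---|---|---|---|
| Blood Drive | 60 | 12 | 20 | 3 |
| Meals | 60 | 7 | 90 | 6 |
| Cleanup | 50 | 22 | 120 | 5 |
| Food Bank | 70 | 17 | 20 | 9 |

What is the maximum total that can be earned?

2770

Order all 8 blocks by rate: Cleanup/T1 22 > Food Bank/T1 17 > Blood Drive/T1 12 > Food Bank/T2 9 > Meals/T1 7 > Meals/T2 6 > Cleanup/T2 5 > Blood Drive/T2 3.
Cleanup/T1 (22): +50 — 110 left.
Food Bank/T1 (17): +70 — 40 left.
Blood Drive/T1: +40 of 60 at 12; pool empty.
Total = 22×50 + 17×70 + 12×40 = 2770.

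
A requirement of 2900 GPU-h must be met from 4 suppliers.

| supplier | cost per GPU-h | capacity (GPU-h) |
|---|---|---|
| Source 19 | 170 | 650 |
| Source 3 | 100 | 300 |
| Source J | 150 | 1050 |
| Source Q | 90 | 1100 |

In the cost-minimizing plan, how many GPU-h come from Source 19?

450

Fill from the cheapest supplier first.
Source Q at 90: take all 1100 GPU-h ; 1800 still needed.
Source 3 at 100: take all 300 GPU-h ; 1500 still needed.
Take 1050 from Source J at 150 ; need 450 more.
Source 19 (170): take the remaining 450 ; done.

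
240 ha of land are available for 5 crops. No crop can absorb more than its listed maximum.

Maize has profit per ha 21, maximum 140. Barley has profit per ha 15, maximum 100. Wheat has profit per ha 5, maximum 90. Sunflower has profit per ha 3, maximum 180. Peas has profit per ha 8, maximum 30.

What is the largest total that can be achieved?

Order the crops by profit per ha: Maize 21 > Barley 15 > Peas 8 > Wheat 5 > Sunflower 3.
Give Maize 140 to hit its cap of 140 ; 100 left.
Barley: +100 to 100 (cap) ; 0 left.
Total = 21×140 + 15×100 = 4440.

4440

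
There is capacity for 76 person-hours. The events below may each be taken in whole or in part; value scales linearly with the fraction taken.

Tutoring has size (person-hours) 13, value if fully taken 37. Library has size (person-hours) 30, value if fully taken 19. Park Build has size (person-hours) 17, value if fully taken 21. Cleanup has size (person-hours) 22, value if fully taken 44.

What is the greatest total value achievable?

117.2

Best value per unit of size first: Tutoring 37/13≈2.85, Cleanup 44/22≈2, Park Build 21/17≈1.24, Library 19/30≈0.633.
All 13 person-hours of Tutoring fit (value 37) → 63 remain.
All 22 person-hours of Cleanup fit (value 44) → 41 remain.
Park Build: take in full, 17 person-hours for value 21 → 24 left.
24 person-hours left: a 24/30 share of Library gives 19×24/30 = 15.2.
Total value = 117.2.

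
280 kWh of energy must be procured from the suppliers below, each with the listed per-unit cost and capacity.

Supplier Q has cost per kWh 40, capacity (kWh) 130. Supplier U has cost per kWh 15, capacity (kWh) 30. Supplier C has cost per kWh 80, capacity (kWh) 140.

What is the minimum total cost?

Fill from the cheapest supplier first.
Supplier U at 15: take all 30 kWh → 250 still needed.
Supplier Q at 40: take all 130 kWh → 120 still needed.
Take 120 from Supplier C at 80 to finish.
Cost = 30×15 + 130×40 + 120×80 = 15250.

15250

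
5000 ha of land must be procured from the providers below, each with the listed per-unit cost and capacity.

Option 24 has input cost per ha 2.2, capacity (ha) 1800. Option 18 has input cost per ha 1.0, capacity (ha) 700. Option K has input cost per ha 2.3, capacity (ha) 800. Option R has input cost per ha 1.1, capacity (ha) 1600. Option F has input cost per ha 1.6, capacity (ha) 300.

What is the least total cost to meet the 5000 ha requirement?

Fill from the cheapest provider first.
Option 18 at 1.0: take all 700 ha → 4300 still needed.
Take 1600 from Option R at 1.1 → need 2700 more.
Take 300 from Option F at 1.6 → need 2400 more.
Take 1800 from Option 24 at 2.2 → need 600 more.
Option K at 2.3: take 600 of its 800 → requirement met.
Cost = 700×1.0 + 1600×1.1 + 300×1.6 + 1800×2.2 + 600×2.3 = 8280.

8280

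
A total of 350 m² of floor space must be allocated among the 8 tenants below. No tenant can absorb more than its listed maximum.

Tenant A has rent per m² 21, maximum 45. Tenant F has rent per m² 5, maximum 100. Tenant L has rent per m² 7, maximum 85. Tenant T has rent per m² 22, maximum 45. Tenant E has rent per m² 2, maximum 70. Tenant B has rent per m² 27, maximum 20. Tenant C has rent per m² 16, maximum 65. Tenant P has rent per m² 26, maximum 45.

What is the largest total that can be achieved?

5505

Highest rent per m² first: Tenant B 27 > Tenant P 26 > Tenant T 22 > Tenant A 21 > Tenant C 16 > Tenant L 7 > Tenant F 5 > Tenant E 2.
Tenant B takes 20 to reach its cap of 20 ; 330 left.
Tenant P: +45 to 45 (cap) ; 285 left.
Tenant T takes 45 to reach its cap of 45 ; 240 left.
Tenant A takes 45 to reach its cap of 45 ; 195 left.
Tenant C takes 65 to reach its cap of 65 ; 130 left.
Tenant L takes 85 to reach its cap of 85 ; 45 left.
Only 45 left; Tenant F takes them to reach 45.
Total = 21×45 + 5×45 + 7×85 + 22×45 + 27×20 + 16×65 + 26×45 = 5505.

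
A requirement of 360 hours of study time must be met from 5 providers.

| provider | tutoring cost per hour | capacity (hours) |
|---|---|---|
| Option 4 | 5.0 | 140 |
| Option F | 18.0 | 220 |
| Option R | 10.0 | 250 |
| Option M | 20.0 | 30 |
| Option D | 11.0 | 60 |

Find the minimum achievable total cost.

2900

Fill from the cheapest provider first.
Option 4 (5.0): use full 140 ; 220 hours to go.
Take 220 from Option R at 10.0 to finish.
Option D, Option F, Option M: unused.
Cost = 140×5.0 + 220×10.0 = 2900.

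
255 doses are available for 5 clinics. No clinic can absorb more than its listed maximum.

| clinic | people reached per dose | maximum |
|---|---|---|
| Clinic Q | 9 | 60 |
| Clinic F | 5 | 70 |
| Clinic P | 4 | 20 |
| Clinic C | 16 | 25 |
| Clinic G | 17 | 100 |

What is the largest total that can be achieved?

2990

Highest people reached per dose first: Clinic G 17 > Clinic C 16 > Clinic Q 9 > Clinic F 5 > Clinic P 4.
Clinic G: +100 to 100 (cap) — 155 left.
Clinic C takes 25 to reach its cap of 25 — 130 left.
Clinic Q takes 60 to reach its cap of 60 — 70 left.
Clinic F: +70 to 70 (cap) — 0 left.
Total = 9×60 + 5×70 + 16×25 + 17×100 = 2990.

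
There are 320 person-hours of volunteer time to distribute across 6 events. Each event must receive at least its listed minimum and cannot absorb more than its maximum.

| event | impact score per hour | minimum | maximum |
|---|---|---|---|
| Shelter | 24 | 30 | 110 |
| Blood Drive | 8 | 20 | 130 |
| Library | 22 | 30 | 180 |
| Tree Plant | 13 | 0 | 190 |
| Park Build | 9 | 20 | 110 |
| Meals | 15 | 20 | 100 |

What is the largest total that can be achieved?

6580

Meeting every minimum uses 30+20+30+0+20+20 = 120 person-hours, leaving 200.
Highest impact score per hour first: Shelter 24 > Library 22 > Meals 15 > Tree Plant 13 > Park Build 9 > Blood Drive 8.
Shelter takes 80 more to reach its cap of 110 ; 120 left.
Library has room for 150 more but only 120 remain, so it gets 150.
Total = 24×110 + 8×20 + 22×150 + 9×20 + 15×20 = 6580.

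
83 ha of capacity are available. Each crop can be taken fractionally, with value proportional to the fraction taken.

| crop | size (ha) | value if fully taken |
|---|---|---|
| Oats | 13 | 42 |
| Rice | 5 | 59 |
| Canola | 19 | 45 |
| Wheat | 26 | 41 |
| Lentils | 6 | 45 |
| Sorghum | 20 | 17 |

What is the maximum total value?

Sort by value density: Rice 59/5≈11.8, Lentils 45/6≈7.5, Oats 42/13≈3.23, Canola 45/19≈2.37, Wheat 41/26≈1.58, Sorghum 17/20≈0.85.
All 5 ha of Rice fit (value 59) → 78 remain.
Lentils: take in full, 6 ha for value 45 → 72 left.
Oats: take in full, 13 ha for value 42 → 59 left.
Canola: take in full, 19 ha for value 45 → 40 left.
Wheat: take in full, 26 ha for value 41 → 14 left.
Fill the last 14 ha with part of Sorghum: 14/20 of it earns 11.9.
Total value = 243.9.

243.9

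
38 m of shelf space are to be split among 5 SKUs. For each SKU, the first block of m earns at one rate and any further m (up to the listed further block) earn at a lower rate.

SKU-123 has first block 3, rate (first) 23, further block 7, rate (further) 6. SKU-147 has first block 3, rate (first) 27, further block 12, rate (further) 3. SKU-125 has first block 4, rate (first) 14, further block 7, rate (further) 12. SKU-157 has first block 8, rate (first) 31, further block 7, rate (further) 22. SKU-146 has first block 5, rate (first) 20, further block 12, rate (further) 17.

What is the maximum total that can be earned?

Order all 10 blocks by rate: SKU-157/first 31 > SKU-147/first 27 > SKU-123/first 23 > SKU-157/second 22 > SKU-146/first 20 > SKU-146/second 17 > SKU-125/first 14 > SKU-125/second 12 > SKU-123/second 6 > SKU-147/second 3.
SKU-157 first at 31: fill all 8 ; 30 left.
SKU-147/first (27): +3 ; 27 left.
Fill SKU-123 first block (3 at 23) ; 24 left.
SKU-157 second at 22: fill all 7 ; 17 left.
SKU-146/first (20): +5 ; 12 left.
SKU-146/second (17): +12 ; 0 left.
Total = 31×8 + 27×3 + 23×3 + 22×7 + 20×5 + 17×12 = 856.

856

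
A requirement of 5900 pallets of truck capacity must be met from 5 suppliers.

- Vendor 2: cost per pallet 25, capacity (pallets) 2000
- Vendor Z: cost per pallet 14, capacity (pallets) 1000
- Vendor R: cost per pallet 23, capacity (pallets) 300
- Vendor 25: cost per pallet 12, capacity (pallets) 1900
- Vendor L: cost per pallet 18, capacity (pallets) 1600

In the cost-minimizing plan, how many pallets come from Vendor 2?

Use suppliers in increasing cost order.
Vendor 25 (12): use full 1900 ; 4000 pallets to go.
Vendor Z at 14: take all 1000 pallets ; 3000 still needed.
Vendor L at 18: take all 1600 pallets ; 1400 still needed.
Take 300 from Vendor R at 23 ; need 1100 more.
Vendor 2 (25): take the remaining 1100 ; done.

1100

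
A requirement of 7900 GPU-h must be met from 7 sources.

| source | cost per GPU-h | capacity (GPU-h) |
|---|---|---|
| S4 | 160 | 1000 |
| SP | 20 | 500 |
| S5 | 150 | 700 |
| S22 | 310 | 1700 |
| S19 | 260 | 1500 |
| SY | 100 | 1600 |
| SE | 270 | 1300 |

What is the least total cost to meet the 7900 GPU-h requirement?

Use sources in increasing cost order.
SP (20): use full 500 ; 7400 GPU-h to go.
SY (100): use full 1600 ; 5800 GPU-h to go.
S5 at 150: take all 700 GPU-h ; 5100 still needed.
Take 1000 from S4 at 160 ; need 4100 more.
S19 at 260: take all 1500 GPU-h ; 2600 still needed.
SE (270): use full 1300 ; 1300 GPU-h to go.
Take 1300 from S22 at 310 to finish.
Cost = 500×20 + 1600×100 + 700×150 + 1000×160 + 1500×260 + 1300×270 + 1300×310 = 1579000.

1579000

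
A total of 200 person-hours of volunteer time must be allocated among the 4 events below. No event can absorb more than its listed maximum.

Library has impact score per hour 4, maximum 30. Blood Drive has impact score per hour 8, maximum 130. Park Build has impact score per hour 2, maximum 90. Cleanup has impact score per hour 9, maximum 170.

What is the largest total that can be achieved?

1770

Highest impact score per hour first: Cleanup 9 > Blood Drive 8 > Library 4 > Park Build 2.
Cleanup: +170 to 170 (cap) — 30 left.
Blood Drive: +30 (room for 130) → 30. Pool exhausted.
Total = 8×30 + 9×170 = 1770.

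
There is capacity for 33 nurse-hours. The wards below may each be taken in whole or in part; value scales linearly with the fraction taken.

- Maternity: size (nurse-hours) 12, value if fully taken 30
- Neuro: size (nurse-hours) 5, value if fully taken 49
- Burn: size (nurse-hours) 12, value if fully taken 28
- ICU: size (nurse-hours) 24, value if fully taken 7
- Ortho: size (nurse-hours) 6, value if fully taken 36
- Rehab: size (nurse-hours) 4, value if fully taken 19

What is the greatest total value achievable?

148

Sort by value density: Neuro 49/5≈9.8, Ortho 36/6≈6, Rehab 19/4≈4.75, Maternity 30/12≈2.5, Burn 28/12≈2.33, ICU 7/24≈0.292.
Neuro: take in full, 5 nurse-hours for value 49 ; 28 left.
All 6 nurse-hours of Ortho fit (value 36) ; 22 remain.
Rehab: take in full, 4 nurse-hours for value 19 ; 18 left.
All 12 nurse-hours of Maternity fit (value 30) ; 6 remain.
Only 6 nurse-hours remain; take 6/12 of Burn for value 28×6/12 = 14.
Total value = 148.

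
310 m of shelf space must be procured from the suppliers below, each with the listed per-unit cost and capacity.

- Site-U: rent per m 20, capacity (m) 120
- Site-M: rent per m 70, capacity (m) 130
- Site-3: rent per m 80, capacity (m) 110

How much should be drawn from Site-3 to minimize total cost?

Fill from the cheapest supplier first.
Take 120 from Site-U at 20 → need 190 more.
Take 130 from Site-M at 70 → need 60 more.
Site-3 at 80: take 60 of its 110 → requirement met.

60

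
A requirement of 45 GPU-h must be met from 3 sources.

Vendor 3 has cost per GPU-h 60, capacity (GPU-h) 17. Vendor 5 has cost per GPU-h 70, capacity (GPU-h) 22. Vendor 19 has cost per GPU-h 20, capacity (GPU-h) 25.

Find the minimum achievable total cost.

1730

Cheapest first:
Vendor 19 (20): use full 25 ; 20 GPU-h to go.
Vendor 3 (60): use full 17 ; 3 GPU-h to go.
Vendor 5 at 70: take 3 of its 22 ; requirement met.
Cost = 25×20 + 17×60 + 3×70 = 1730.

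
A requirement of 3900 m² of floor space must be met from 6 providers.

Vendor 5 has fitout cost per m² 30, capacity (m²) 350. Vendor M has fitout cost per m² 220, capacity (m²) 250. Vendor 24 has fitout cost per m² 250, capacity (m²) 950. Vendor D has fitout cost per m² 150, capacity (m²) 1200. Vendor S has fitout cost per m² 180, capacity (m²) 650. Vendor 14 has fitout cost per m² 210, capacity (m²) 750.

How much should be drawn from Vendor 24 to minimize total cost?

700

Use providers in increasing cost order.
Take 350 from Vendor 5 at 30 ; need 3550 more.
Vendor D at 150: take all 1200 m² ; 2350 still needed.
Take 650 from Vendor S at 180 ; need 1700 more.
Vendor 14 (210): use full 750 ; 950 m² to go.
Vendor M at 220: take all 250 m² ; 700 still needed.
Vendor 24 at 250: take 700 of its 950 ; requirement met.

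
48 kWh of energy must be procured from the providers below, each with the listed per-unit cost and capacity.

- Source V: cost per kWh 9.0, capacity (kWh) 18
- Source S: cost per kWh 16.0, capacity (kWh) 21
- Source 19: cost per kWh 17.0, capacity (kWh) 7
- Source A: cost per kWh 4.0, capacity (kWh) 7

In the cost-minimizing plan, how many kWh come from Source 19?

Use providers in increasing cost order.
Source A at 4.0: take all 7 kWh — 41 still needed.
Source V at 9.0: take all 18 kWh — 23 still needed.
Source S (16.0): use full 21 — 2 kWh to go.
Take 2 from Source 19 at 17.0 to finish.

2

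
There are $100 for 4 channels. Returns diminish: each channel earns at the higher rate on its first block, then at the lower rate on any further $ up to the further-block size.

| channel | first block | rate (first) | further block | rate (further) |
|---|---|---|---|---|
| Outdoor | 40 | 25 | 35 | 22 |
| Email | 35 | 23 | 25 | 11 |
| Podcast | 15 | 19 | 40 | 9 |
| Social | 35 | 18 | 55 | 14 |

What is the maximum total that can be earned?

2355

Treat each block as its own option and order by rate: Outdoor/first 25 > Email/first 23 > Outdoor/second 22 > Podcast/first 19 > Social/first 18 > Social/second 14 > Email/second 11 > Podcast/second 9.
Fill Outdoor first block (40 at 25) → 60 left.
Fill Email first block (35 at 23) → 25 left.
Outdoor/second: +25 of 35 at 22; pool empty.
Total = 25×40 + 23×35 + 22×25 = 2355.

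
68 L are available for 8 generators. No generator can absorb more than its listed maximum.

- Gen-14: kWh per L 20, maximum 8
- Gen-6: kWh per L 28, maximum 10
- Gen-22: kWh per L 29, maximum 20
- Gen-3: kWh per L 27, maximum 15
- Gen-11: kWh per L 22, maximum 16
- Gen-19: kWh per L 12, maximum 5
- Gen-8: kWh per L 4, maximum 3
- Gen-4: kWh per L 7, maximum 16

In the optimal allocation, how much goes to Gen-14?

7

Order the generators by kWh per L: Gen-22 29 > Gen-6 28 > Gen-3 27 > Gen-11 22 > Gen-14 20 > Gen-19 12 > Gen-4 7 > Gen-8 4.
Gen-22: +20 to 20 (cap) — 48 left.
Give Gen-6 10 to hit its cap of 10 — 38 left.
Gen-3: +15 to 15 (cap) — 23 left.
Gen-11 takes 16 to reach its cap of 16 — 7 left.
Gen-14 has room for 8 but only 7 remain, so it gets 7.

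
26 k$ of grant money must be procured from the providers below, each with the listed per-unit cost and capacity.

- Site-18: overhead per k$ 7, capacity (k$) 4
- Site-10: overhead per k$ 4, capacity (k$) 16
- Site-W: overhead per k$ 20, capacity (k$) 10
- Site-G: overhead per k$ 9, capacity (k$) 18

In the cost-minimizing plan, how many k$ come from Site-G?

Cheapest first:
Site-10 at 4: take all 16 k$ → 10 still needed.
Site-18 at 7: take all 4 k$ → 6 still needed.
Take 6 from Site-G at 9 to finish.
Site-W: unused.

6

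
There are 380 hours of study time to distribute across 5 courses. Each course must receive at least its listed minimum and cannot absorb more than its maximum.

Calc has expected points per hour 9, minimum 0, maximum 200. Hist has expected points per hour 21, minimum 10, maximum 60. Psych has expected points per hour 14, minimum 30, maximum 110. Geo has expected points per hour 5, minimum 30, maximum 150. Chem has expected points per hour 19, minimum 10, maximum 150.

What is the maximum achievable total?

6070

Meeting every minimum uses 0+10+30+30+10 = 80 hours, leaving 300.
Order the courses by expected points per hour: Hist 21 > Chem 19 > Psych 14 > Calc 9 > Geo 5.
Hist takes 50 more to reach its cap of 60 → 250 left.
Chem: +140 to 150 (cap) → 110 left.
Psych: +80 to 110 (cap) → 30 left.
Calc has room for 200 more but only 30 remain, so it gets 30.
Total = 9×30 + 21×60 + 14×110 + 5×30 + 19×150 = 6070.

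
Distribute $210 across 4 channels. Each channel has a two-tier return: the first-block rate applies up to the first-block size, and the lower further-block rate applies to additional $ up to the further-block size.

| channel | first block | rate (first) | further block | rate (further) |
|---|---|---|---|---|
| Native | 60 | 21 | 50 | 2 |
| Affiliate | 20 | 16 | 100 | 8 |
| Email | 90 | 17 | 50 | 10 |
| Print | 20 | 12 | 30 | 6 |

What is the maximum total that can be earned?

Treat each block as its own option and order by rate: Native/T1 21 > Email/T1 17 > Affiliate/T1 16 > Print/T1 12 > Email/T2 10 > Affiliate/T2 8 > Print/T2 6 > Native/T2 2.
Native/T1 (21): +60 ; 150 left.
Email/T1 (17): +90 ; 60 left.
Fill Affiliate T1 block (20 at 16) ; 40 left.
Print/T1 (12): +20 ; 20 left.
Email/T2: +20 of 50 at 10; pool empty.
Total = 21×60 + 17×90 + 16×20 + 12×20 + 10×20 = 3550.

3550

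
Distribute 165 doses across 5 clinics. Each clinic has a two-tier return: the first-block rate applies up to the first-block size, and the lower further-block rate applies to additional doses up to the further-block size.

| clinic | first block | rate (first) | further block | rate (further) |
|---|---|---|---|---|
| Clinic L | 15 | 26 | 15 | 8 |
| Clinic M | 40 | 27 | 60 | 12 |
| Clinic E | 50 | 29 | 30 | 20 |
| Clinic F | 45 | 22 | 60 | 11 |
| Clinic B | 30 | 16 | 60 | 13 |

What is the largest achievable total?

4210

Order all 10 blocks by rate: Clinic E/tier1 29 > Clinic M/tier1 27 > Clinic L/tier1 26 > Clinic F/tier1 22 > Clinic E/tier2 20 > Clinic B/tier1 16 > Clinic B/tier2 13 > Clinic M/tier2 12 > Clinic F/tier2 11 > Clinic L/tier2 8.
Fill Clinic E tier1 block (50 at 29) ; 115 left.
Clinic M/tier1 (27): +40 ; 75 left.
Clinic L tier1 at 26: fill all 15 ; 60 left.
Fill Clinic F tier1 block (45 at 22) ; 15 left.
Clinic E tier2 at 20: only 15 left, fill 15.
Total = 29×50 + 27×40 + 26×15 + 22×45 + 20×15 = 4210.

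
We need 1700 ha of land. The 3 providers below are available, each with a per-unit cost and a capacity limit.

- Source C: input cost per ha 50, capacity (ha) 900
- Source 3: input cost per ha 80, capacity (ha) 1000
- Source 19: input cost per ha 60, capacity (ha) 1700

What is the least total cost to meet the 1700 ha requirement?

93000

Fill from the cheapest provider first.
Source C at 50: take all 900 ha — 800 still needed.
Take 800 from Source 19 at 60 to finish.
Source 3: unused.
Cost = 900×50 + 800×60 = 93000.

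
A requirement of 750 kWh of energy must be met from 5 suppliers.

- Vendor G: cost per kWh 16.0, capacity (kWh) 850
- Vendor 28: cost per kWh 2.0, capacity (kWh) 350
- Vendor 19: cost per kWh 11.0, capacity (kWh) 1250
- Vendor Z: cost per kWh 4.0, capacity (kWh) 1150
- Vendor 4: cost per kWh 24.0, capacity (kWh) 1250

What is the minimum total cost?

2300

Use suppliers in increasing cost order.
Vendor 28 at 2.0: take all 350 kWh — 400 still needed.
Take 400 from Vendor Z at 4.0 to finish.
Vendor 19, Vendor G, Vendor 4: unused.
Cost = 350×2.0 + 400×4.0 = 2300.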